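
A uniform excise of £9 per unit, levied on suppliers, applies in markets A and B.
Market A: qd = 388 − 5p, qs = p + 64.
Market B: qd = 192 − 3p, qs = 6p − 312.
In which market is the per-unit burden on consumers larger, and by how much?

Market B, by £4.5.

Market A: pre-tax p* = £54, q* = 118; post-tax q = 110.5; per-unit burden on consumers = £1.5.
Market B: pre-tax p* = £56, q* = 24; post-tax q = 6; per-unit burden on consumers = £6.
Difference: £1.5 vs £6 → market B is larger by £4.5.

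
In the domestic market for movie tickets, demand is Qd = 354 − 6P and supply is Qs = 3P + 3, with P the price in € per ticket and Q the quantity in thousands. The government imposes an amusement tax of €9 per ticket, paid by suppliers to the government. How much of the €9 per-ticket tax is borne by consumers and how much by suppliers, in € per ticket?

Before the tax: set 354 − 6P = 3P + 3 → P* = €39, Q* = 120.
With the tax collected from suppliers, supply shifts: Qs = 3(P − 9) + 3.
New equilibrium: consumers pay €42, suppliers receive €33, Q = 102. (Wedge: Pb − Ps = 9.)
Burden on consumers: €3; on suppliers: €6. (They sum to €9.)

Consumers bear €3 per ticket; suppliers bear €6 per ticket.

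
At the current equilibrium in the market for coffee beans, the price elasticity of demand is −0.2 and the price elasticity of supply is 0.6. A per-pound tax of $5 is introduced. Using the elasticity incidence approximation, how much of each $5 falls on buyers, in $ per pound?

Incidence ratio: buyers' share ≈ εs / (εs + |εd|) = 0.6 / (0.6 + 0.2) = 0.75.
So buyers bear ≈ 0.75 × $5 = $3.75; producers bear $1.25.

Buyers bear ≈ $3.75 per pound.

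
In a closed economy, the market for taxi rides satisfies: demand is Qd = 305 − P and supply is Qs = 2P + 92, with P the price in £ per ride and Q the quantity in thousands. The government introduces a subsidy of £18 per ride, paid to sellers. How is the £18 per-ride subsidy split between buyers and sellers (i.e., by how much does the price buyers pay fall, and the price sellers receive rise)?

Before the subsidy: set 305 − P = 2P + 92 → P* = £71, Q* = 234.
With a per-unit subsidy paid to sellers, each receives P + 18 per unit sold, so supply becomes Qs = 2(P + 18) + 92.
Solving gives Q = 246 with buyers paying £59 and sellers receiving £77 (the £18 wedge).
Gain to buyers: £12; to sellers: £6. (They sum to £18.)

Buyers gain £12 per ride; sellers gain £6 per ride.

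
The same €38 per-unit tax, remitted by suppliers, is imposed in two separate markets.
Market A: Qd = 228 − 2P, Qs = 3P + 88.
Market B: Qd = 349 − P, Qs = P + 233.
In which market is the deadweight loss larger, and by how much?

Market A, by €505.4.

Market A: pre-tax P* = €28, Q* = 172; post-tax Q = 126.4; deadweight loss = €866.4.
Market B: pre-tax P* = €58, Q* = 291; post-tax Q = 272; deadweight loss = €361.
Difference: €866.4 vs €361 → market A is larger by €505.4.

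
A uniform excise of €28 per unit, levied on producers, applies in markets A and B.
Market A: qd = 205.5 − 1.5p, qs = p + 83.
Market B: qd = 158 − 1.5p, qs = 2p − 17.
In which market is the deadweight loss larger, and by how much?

Market B, by €100.8.

Market A: pre-tax p* = €49, q* = 132; post-tax q = 115.2; deadweight loss = €235.2.
Market B: pre-tax p* = €50, q* = 83; post-tax q = 59; deadweight loss = €336.
Difference: €235.2 vs €336 → market B is larger by €100.8.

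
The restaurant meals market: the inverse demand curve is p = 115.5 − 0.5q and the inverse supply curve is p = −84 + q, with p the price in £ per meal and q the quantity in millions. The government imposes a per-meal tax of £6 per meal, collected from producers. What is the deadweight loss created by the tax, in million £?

Rewrite in direct form: qd = 231 − 2p and qs = p + 84.
Without the tax, 231 − 2p = p + 84 gives 3p = 147, so p* = £49 and q* = 133.
With the tax collected from producers, supply shifts: qs = (p − 6) + 84.
New equilibrium: consumers pay £51, producers receive £45, q = 129. (Wedge: pb − ps = 6.)
Quantity falls by |ΔQ| = |133 − 129| = 4.
DWL = ½ · t · |ΔQ| = ½ · 6 · 4 = £12.

Deadweight loss = £12 million.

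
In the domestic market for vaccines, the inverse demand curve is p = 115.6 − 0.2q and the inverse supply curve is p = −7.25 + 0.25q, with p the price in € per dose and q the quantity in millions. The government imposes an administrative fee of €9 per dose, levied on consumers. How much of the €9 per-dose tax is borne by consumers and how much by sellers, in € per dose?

Inverting to q(p) form: qd = 578 − 5p; qs = 4p + 29.
Without the tax, 578 − 5p = 4p + 29 gives 9p = 549, so p* = €61 and q* = 273.
With the tax collected from consumers, demand (in seller-price terms) shifts: qd = 578 − 5(p + 9).
New equilibrium: consumers pay €65, sellers receive €56, q = 253. (Wedge: pb − ps = 9.)
Burden on consumers: €4; on sellers: €5. (They sum to €9.)
The less price-elastic side of the market bears the larger share of a per-unit tax.

Consumers bear €4 per dose; sellers bear €5 per dose.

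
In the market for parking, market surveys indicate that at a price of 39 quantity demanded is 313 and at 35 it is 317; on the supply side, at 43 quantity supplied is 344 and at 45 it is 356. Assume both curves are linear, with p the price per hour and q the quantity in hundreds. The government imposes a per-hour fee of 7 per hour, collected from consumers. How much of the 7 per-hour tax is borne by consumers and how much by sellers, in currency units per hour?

Consumers bear 6 per hour; sellers bear 1 per hour.

Demand slope: (317 − 313)/(35 − 39) = -1, so qd = 352 − p.
Supply slope: (356 − 344)/(45 − 43) = 6, so qs = 6p + 86.
Without the tax, 352 − p = 6p + 86 gives 7p = 266, so p* = 38 and q* = 314.
With the tax collected from consumers, demand (in seller-price terms) shifts: qd = 352 − (p + 7).
New equilibrium: consumers pay 44, sellers receive 37, q = 308. (Wedge: pb − ps = 7.)
Burden on consumers: 6; on sellers: 1. (They sum to 7.)
The less price-elastic side of the market bears the larger share of a per-unit tax.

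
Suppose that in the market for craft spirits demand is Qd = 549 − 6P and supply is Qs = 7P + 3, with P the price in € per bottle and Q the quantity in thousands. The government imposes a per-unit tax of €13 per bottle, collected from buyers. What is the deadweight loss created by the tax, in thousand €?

Before the tax: set 549 − 6P = 7P + 3 → P* = €42, Q* = 297.
With the tax collected from buyers, demand (in seller-price terms) shifts: Qd = 549 − 6(P + 13).
New equilibrium: buyers pay €49, producers receive €36, Q = 255. (Wedge: Pb − Ps = 13.)
Quantity falls by |ΔQ| = |297 − 255| = 42.
DWL = ½ · t · |ΔQ| = ½ · 13 · 42 = €273.

Deadweight loss = €273 thousand.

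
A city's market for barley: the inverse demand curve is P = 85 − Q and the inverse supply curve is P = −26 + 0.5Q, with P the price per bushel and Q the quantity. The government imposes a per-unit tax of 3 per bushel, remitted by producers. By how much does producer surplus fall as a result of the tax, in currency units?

Rewrite in direct form: Qd = 85 − P and Qs = 2P + 52.
Before the tax: set 85 − P = 2P + 52 → P* = 11, Q* = 74.
With the tax collected from producers, supply shifts: Qs = 2(P − 3) + 52.
Solving gives Q = 72 with buyers paying 13 and producers receiving 10 (the 3 wedge).
ΔPS is the trapezoid between Q = 72 and Q = 74 of height 1: ½ · (74 + 72) · 1 = 73.

Producer surplus falls by 73.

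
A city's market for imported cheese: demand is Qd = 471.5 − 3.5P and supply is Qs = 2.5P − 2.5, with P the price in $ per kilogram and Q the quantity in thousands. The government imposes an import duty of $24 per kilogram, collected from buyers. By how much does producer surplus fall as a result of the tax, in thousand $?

Producer surplus falls by $2485 thousand.

Before the tax: set 471.5 − 3.5P = 2.5P − 2.5 → P* = $79, Q* = 195.
With the tax collected from buyers, demand (in seller-price terms) shifts: Qd = 471.5 − 3.5(P + 24).
New equilibrium: buyers pay $89, sellers receive $65, Q = 160. (Wedge: Pb − Ps = 24.)
ΔPS is the trapezoid between Q = 160 and Q = 195 of height $14: ½ · (195 + 160) · 14 = $2485.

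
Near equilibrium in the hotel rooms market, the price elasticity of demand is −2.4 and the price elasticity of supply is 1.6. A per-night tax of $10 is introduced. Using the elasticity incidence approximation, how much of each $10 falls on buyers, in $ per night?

Buyers bear ≈ $4 per night.

Incidence ratio: buyers' share ≈ εs / (εs + |εd|) = 1.6 / (1.6 + 2.4) = 0.4.
So buyers bear ≈ 0.4 × $10 = $4; producers bear $6.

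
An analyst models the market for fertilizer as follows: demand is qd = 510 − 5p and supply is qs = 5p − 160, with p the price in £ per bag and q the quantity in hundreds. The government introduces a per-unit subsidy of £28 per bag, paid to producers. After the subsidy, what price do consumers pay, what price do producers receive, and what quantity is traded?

Without the subsidy, 510 − 5p = 5p − 160 gives 10p = 670, so p* = £67 and q* = 175.
With a per-unit subsidy paid to producers, each receives p + 28 per unit sold, so supply becomes qs = 5(p + 28) − 160.
Solving gives q = 245 with consumers paying £53 and producers receiving £81 (the £28 wedge).

Consumers pay £53; producers receive £81; quantity = 245.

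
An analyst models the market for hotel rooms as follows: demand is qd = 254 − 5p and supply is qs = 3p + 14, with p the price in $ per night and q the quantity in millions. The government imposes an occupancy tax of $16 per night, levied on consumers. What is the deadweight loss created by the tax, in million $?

Without the tax, 254 − 5p = 3p + 14 gives 8p = 240, so p* = $30 and q* = 104.
With the tax collected from consumers, demand (in seller-price terms) shifts: qd = 254 − 5(p + 16).
New equilibrium: consumers pay $36, producers receive $20, q = 74. (Wedge: pb − ps = 16.)
Quantity falls by |ΔQ| = |104 − 74| = 30.
DWL = ½ · t · |ΔQ| = ½ · 16 · 30 = $240.

Deadweight loss = $240 million.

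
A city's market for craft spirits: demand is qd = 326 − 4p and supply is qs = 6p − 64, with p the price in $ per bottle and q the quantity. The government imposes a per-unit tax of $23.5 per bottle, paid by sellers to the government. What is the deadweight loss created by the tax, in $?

Deadweight loss = $662.7.

Before the tax: set 326 − 4p = 6p − 64 → p* = $39, q* = 170.
With the tax collected from sellers, supply shifts: qs = 6(p − 23.5) − 64.
Solving gives q = 113.6 with consumers paying $53.1 and sellers receiving $29.6 (the $23.5 wedge).
Quantity falls by |ΔQ| = |170 − 113.6| = 56.4.
DWL = ½ · t · |ΔQ| = ½ · 23.5 · 56.4 = $662.7.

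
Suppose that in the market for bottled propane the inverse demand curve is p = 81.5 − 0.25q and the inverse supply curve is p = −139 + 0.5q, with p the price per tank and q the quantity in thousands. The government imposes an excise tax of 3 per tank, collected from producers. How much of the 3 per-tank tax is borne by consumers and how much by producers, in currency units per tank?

Rewrite in direct form: qd = 326 − 4p and qs = 2p + 278.
Before the tax: set 326 − 4p = 2p + 278 → p* = 8, q* = 294.
With the tax collected from producers, supply shifts: qs = 2(p − 3) + 278.
New equilibrium: consumers pay 9, producers receive 6, q = 290. (Wedge: pb − ps = 3.)
Burden on consumers: 1; on producers: 2. (They sum to 3.)
The less price-elastic side of the market bears the larger share of a per-unit tax.

Consumers bear 1 per tank; producers bear 2 per tank.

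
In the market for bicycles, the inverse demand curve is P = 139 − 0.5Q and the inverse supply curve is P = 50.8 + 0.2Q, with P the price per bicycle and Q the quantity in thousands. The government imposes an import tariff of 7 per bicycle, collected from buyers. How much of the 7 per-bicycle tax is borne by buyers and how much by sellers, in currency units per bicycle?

Buyers bear 5 per bicycle; sellers bear 2 per bicycle.

Rewrite in direct form: Qd = 278 − 2P and Qs = 5P − 254.
Before the tax: set 278 − 2P = 5P − 254 → P* = 76, Q* = 126.
With the tax collected from buyers, demand (in seller-price terms) shifts: Qd = 278 − 2(P + 7).
New equilibrium: buyers pay 81, sellers receive 74, Q = 116. (Wedge: Pb − Ps = 7.)
Burden on buyers: 5; on sellers: 2. (They sum to 7.)
The less price-elastic side of the market bears the larger share of a per-unit tax.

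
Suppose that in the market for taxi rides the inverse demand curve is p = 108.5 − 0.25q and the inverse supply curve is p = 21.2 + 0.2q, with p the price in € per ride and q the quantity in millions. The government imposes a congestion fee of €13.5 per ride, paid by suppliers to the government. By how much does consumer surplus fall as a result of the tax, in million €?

Rewrite in direct form: qd = 434 − 4p and qs = 5p − 106.
Without the tax, 434 − 4p = 5p − 106 gives 9p = 540, so p* = €60 and q* = 194.
With the tax collected from suppliers, supply shifts: qs = 5(p − 13.5) − 106.
New equilibrium: buyers pay €67.5, suppliers receive €54, q = 164. (Wedge: pb − ps = 13.5.)
ΔCS is the trapezoid between Q = 164 and Q = 194 of height €7.5: ½ · (194 + 164) · 7.5 = €1342.5.

Consumer surplus falls by €1342.5 million.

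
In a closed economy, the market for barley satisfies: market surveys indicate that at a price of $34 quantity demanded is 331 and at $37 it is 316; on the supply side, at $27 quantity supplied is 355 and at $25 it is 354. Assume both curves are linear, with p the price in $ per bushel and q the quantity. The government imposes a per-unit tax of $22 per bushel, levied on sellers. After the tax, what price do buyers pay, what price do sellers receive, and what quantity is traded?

Demand slope: (316 − 331)/(37 − 34) = -5, so qd = 501 − 5p.
Supply slope: (354 − 355)/(25 − 27) = 0.5, so qs = 0.5p + 341.5.
Without the tax, 501 − 5p = 0.5p + 341.5 gives 5.5p = 159.5, so p* = $29 and q* = 356.
With the tax collected from sellers, supply shifts: qs = 0.5(p − 22) + 341.5.
Solving gives q = 346 with buyers paying $31 and sellers receiving $9 (the $22 wedge).
The less price-elastic side of the market bears the larger share of a per-unit tax.

Buyers pay $31; sellers receive $9; quantity = 346.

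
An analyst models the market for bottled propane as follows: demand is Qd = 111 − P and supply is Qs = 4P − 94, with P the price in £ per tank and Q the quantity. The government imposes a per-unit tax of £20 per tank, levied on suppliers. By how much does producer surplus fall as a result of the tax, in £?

Without the tax, 111 − P = 4P − 94 gives 5P = 205, so P* = £41 and Q* = 70.
With the tax collected from suppliers, supply shifts: Qs = 4(P − 20) − 94.
Solving gives Q = 54 with buyers paying £57 and suppliers receiving £37 (the £20 wedge).
ΔPS is the trapezoid between Q = 54 and Q = 70 of height £4: ½ · (70 + 54) · 4 = £248.

Producer surplus falls by £248.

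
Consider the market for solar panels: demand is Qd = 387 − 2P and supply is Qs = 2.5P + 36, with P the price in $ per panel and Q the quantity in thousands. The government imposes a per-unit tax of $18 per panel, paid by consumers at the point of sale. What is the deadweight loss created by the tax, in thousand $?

Without the tax, 387 − 2P = 2.5P + 36 gives 4.5P = 351, so P* = $78 and Q* = 231.
With the tax collected from consumers, demand (in seller-price terms) shifts: Qd = 387 − 2(P + 18).
Solving gives Q = 211 with consumers paying $88 and sellers receiving $70 (the $18 wedge).
Quantity falls by |ΔQ| = |231 − 211| = 20.
DWL = ½ · t · |ΔQ| = ½ · 18 · 20 = $180.

Deadweight loss = $180 thousand.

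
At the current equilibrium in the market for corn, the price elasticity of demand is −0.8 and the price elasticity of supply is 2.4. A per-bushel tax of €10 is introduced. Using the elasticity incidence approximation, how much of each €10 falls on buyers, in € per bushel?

Incidence ratio: buyers' share ≈ εs / (εs + |εd|) = 2.4 / (2.4 + 0.8) = 0.75.
So buyers bear ≈ 0.75 × €10 = €7.5; sellers bear €2.5.

Buyers bear ≈ €7.5 per bushel.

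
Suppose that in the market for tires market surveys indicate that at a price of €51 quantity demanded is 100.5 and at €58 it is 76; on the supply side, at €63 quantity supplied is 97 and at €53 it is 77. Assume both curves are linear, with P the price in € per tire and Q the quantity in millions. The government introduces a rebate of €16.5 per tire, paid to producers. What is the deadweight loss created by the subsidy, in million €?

Deadweight loss = €173.25 million.

Demand slope: (76 − 100.5)/(58 − 51) = -3.5, so Qd = 279 − 3.5P.
Supply slope: (77 − 97)/(53 − 63) = 2, so Qs = 2P − 29.
Without the subsidy, 279 − 3.5P = 2P − 29 gives 5.5P = 308, so P* = €56 and Q* = 83.
With a per-unit subsidy paid to producers, each receives P + 16.5 per unit sold, so supply becomes Qs = 2(P + 16.5) − 29.
Solving gives Q = 104 with buyers paying €50 and producers receiving €66.5 (the €16.5 wedge).
Quantity rises by |ΔQ| = |83 − 104| = 21.
DWL = ½ · t · |ΔQ| = ½ · 16.5 · 21 = €173.25.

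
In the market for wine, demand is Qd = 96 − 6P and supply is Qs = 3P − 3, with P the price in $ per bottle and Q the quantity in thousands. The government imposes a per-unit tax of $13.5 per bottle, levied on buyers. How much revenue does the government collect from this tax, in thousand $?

Without the tax, 96 − 6P = 3P − 3 gives 9P = 99, so P* = $11 and Q* = 30.
With the tax collected from buyers, demand (in seller-price terms) shifts: Qd = 96 − 6(P + 13.5).
New equilibrium: buyers pay $15.5, producers receive $2, Q = 3. (Wedge: Pb − Ps = 13.5.)
Revenue = t · Q = 13.5 · 3 = $40.5.

Tax revenue = $40.5 thousand.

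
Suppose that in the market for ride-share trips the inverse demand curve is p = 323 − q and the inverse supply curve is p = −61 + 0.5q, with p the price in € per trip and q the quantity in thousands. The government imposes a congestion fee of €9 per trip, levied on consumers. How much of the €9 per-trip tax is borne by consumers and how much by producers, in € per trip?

Rewrite in direct form: qd = 323 − p and qs = 2p + 122.
Before the tax: set 323 − p = 2p + 122 → p* = €67, q* = 256.
With the tax collected from consumers, demand (in seller-price terms) shifts: qd = 323 − (p + 9).
Solving gives q = 250 with consumers paying €73 and producers receiving €64 (the €9 wedge).
Burden on consumers: €6; on producers: €3. (They sum to €9.)
The less price-elastic side of the market bears the larger share of a per-unit tax.

Consumers bear €6 per trip; producers bear €3 per trip.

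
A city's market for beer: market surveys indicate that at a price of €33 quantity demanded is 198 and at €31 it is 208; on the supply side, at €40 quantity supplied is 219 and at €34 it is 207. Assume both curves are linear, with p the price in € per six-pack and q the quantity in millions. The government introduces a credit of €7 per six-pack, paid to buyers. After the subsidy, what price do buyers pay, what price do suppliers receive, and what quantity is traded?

Buyers pay €30; suppliers receive €37; quantity = 213.

Demand slope: (208 − 198)/(31 − 33) = -5, so qd = 363 − 5p.
Supply slope: (207 − 219)/(34 − 40) = 2, so qs = 2p + 139.
Without the subsidy, 363 − 5p = 2p + 139 gives 7p = 224, so p* = €32 and q* = 203.
With a per-unit subsidy paid to buyers, each effectively pays p − 7, so demand becomes qd = 363 − 5(p − 7).
Solving gives q = 213 with buyers paying €30 and suppliers receiving €37 (the €7 wedge).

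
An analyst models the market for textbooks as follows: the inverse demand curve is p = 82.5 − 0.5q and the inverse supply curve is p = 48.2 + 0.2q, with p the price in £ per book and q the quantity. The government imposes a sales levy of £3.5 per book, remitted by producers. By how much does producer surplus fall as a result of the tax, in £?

Inverting to q(p) form: qd = 165 − 2p; qs = 5p − 241.
Without the tax, 165 − 2p = 5p − 241 gives 7p = 406, so p* = £58 and q* = 49.
With the tax collected from producers, supply shifts: qs = 5(p − 3.5) − 241.
Solving gives q = 44 with buyers paying £60.5 and producers receiving £57 (the £3.5 wedge).
ΔPS is the trapezoid between Q = 44 and Q = 49 of height £1: ½ · (49 + 44) · 1 = £46.5.

Producer surplus falls by £46.5.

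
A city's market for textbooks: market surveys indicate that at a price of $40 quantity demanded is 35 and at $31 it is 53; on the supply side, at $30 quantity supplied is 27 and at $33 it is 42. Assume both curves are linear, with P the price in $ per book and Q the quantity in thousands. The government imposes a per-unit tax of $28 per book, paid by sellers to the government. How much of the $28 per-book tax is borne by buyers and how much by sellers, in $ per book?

Buyers bear $20 per book; sellers bear $8 per book.

Demand slope: (53 − 35)/(31 − 40) = -2, so Qd = 115 − 2P.
Supply slope: (42 − 27)/(33 − 30) = 5, so Qs = 5P − 123.
Before the tax: set 115 − 2P = 5P − 123 → P* = $34, Q* = 47.
With the tax collected from sellers, supply shifts: Qs = 5(P − 28) − 123.
New equilibrium: buyers pay $54, sellers receive $26, Q = 7. (Wedge: Pb − Ps = 28.)
Burden on buyers: $20; on sellers: $8. (They sum to $28.)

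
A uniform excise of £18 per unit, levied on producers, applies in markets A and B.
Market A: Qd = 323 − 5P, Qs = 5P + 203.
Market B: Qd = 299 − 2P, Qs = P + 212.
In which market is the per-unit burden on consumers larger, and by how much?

Market A: pre-tax P* = £12, Q* = 263; post-tax Q = 218; per-unit burden on consumers = £9.
Market B: pre-tax P* = £29, Q* = 241; post-tax Q = 229; per-unit burden on consumers = £6.
Difference: £9 vs £6 → market A is larger by £3.

Market A, by £3.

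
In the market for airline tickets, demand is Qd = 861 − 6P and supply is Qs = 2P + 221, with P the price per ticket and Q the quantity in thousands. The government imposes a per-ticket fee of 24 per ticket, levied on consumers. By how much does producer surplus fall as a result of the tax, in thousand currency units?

Before the tax: set 861 − 6P = 2P + 221 → P* = 80, Q* = 381.
With the tax collected from consumers, demand (in seller-price terms) shifts: Qd = 861 − 6(P + 24).
New equilibrium: consumers pay 86, suppliers receive 62, Q = 345. (Wedge: Pb − Ps = 24.)
ΔPS is the trapezoid between Q = 345 and Q = 381 of height 18: ½ · (381 + 345) · 18 = 6534.

Producer surplus falls by 6534 thousand.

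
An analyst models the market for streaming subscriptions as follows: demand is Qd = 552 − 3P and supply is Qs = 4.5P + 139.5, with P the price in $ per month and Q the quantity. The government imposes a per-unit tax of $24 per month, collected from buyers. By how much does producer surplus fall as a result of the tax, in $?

Without the tax, 552 − 3P = 4.5P + 139.5 gives 7.5P = 412.5, so P* = $55 and Q* = 387.
With the tax collected from buyers, demand (in seller-price terms) shifts: Qd = 552 − 3(P + 24).
New equilibrium: buyers pay $69.4, suppliers receive $45.4, Q = 343.8. (Wedge: Pb − Ps = 24.)
ΔPS is the trapezoid between Q = 343.8 and Q = 387 of height $9.6: ½ · (387 + 343.8) · 9.6 = $3507.84.

Producer surplus falls by $3507.84.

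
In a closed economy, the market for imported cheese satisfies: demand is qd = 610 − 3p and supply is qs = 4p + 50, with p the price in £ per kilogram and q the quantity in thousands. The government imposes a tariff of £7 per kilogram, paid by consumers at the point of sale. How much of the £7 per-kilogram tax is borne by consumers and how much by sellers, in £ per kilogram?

Before the tax: set 610 − 3p = 4p + 50 → p* = £80, q* = 370.
With the tax collected from consumers, demand (in seller-price terms) shifts: qd = 610 − 3(p + 7).
Solving gives q = 358 with consumers paying £84 and sellers receiving £77 (the £7 wedge).
Burden on consumers: £4; on sellers: £3. (They sum to £7.)
The less price-elastic side of the market bears the larger share of a per-unit tax.

Consumers bear £4 per kilogram; sellers bear £3 per kilogram.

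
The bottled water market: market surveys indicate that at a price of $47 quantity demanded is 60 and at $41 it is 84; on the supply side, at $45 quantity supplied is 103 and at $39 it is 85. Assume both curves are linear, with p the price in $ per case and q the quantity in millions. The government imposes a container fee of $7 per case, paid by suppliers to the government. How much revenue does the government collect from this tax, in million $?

Tax revenue = $532 million.

Demand slope: (84 − 60)/(41 − 47) = -4, so qd = 248 − 4p.
Supply slope: (85 − 103)/(39 − 45) = 3, so qs = 3p − 32.
Without the tax, 248 − 4p = 3p − 32 gives 7p = 280, so p* = $40 and q* = 88.
With the tax collected from suppliers, supply shifts: qs = 3(p − 7) − 32.
New equilibrium: consumers pay $43, suppliers receive $36, q = 76. (Wedge: pb − ps = 7.)
Revenue = t · Q = 7 · 76 = $532.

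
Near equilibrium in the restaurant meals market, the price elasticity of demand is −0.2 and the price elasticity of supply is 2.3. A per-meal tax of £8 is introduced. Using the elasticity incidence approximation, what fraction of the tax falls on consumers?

Incidence ratio: consumers' share ≈ εs / (εs + |εd|) = 2.3 / (2.3 + 0.2) = 0.92.
Supply is the more elastic side, so consumers bear the larger share.

Consumers' share ≈ 0.92.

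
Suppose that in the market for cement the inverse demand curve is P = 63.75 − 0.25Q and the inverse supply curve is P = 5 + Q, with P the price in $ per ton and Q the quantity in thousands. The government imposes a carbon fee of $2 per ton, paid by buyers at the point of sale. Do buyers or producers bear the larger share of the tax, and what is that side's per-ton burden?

Producers bear the larger share: $1.6 per ton.

Rewrite in direct form: Qd = 255 − 4P and Qs = P − 5.
Before the tax: set 255 − 4P = P − 5 → P* = $52, Q* = 47.
With the tax collected from buyers, demand (in seller-price terms) shifts: Qd = 255 − 4(P + 2).
Solving gives Q = 45.4 with buyers paying $52.4 and producers receiving $50.4 (the $2 wedge).
Per-ton burden: buyers $0.4, producers $1.6.
Producers take the larger share because supply is less price-elastic here (demand slope 4 vs supply slope 1).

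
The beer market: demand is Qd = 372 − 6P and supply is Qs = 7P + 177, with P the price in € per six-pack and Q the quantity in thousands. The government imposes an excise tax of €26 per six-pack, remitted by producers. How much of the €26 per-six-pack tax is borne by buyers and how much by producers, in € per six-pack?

Buyers bear €14 per six-pack; producers bear €12 per six-pack.

Before the tax: set 372 − 6P = 7P + 177 → P* = €15, Q* = 282.
With the tax collected from producers, supply shifts: Qs = 7(P − 26) + 177.
New equilibrium: buyers pay €29, producers receive €3, Q = 198. (Wedge: Pb − Ps = 26.)
Burden on buyers: €14; on producers: €12. (They sum to €26.)
The less price-elastic side of the market bears the larger share of a per-unit tax.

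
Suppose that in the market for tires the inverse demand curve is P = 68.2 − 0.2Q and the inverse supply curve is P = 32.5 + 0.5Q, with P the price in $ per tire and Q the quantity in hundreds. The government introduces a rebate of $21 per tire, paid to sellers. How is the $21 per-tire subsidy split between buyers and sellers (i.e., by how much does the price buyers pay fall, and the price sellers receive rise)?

Inverting to Q(P) form: Qd = 341 − 5P; Qs = 2P − 65.
Without the subsidy, 341 − 5P = 2P − 65 gives 7P = 406, so P* = $58 and Q* = 51.
With a per-unit subsidy paid to sellers, each receives P + 21 per unit sold, so supply becomes Qs = 2(P + 21) − 65.
Solving gives Q = 81 with buyers paying $52 and sellers receiving $73 (the $21 wedge).
Gain to buyers: $6; to sellers: $15. (They sum to $21.)

Buyers gain $6 per tire; sellers gain $15 per tire.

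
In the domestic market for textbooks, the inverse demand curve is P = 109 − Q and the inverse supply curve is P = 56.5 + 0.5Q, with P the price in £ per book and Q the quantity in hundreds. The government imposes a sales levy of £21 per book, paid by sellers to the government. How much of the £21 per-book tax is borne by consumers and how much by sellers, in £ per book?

Consumers bear £14 per book; sellers bear £7 per book.

Inverting to Q(P) form: Qd = 109 − P; Qs = 2P − 113.
Without the tax, 109 − P = 2P − 113 gives 3P = 222, so P* = £74 and Q* = 35.
With the tax collected from sellers, supply shifts: Qs = 2(P − 21) − 113.
New equilibrium: consumers pay £88, sellers receive £67, Q = 21. (Wedge: Pb − Ps = 21.)
Burden on consumers: £14; on sellers: £7. (They sum to £21.)
The less price-elastic side of the market bears the larger share of a per-unit tax.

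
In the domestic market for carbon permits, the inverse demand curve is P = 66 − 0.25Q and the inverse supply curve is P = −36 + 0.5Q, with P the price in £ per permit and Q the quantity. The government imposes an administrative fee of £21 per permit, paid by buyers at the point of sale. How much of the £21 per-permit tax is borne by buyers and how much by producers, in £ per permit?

Buyers bear £7 per permit; producers bear £14 per permit.

Inverting to Q(P) form: Qd = 264 − 4P; Qs = 2P + 72.
Before the tax: set 264 − 4P = 2P + 72 → P* = £32, Q* = 136.
With the tax collected from buyers, demand (in seller-price terms) shifts: Qd = 264 − 4(P + 21).
Solving gives Q = 108 with buyers paying £39 and producers receiving £18 (the £21 wedge).
Burden on buyers: £7; on producers: £14. (They sum to £21.)
The less price-elastic side of the market bears the larger share of a per-unit tax.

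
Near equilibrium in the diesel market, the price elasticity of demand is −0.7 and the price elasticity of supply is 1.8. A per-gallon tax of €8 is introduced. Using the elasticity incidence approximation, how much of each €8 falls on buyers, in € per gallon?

Buyers bear ≈ €5.76 per gallon.

Incidence ratio: buyers' share ≈ εs / (εs + |εd|) = 1.8 / (1.8 + 0.7) = 0.72.
So buyers bear ≈ 0.72 × €8 = €5.76; producers bear €2.24.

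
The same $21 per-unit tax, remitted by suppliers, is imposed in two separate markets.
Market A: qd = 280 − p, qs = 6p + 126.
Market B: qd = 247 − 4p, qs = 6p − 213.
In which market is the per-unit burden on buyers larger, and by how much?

Market A: pre-tax p* = $22, q* = 258; post-tax q = 240; per-unit burden on buyers = $18.
Market B: pre-tax p* = $46, q* = 63; post-tax q = 12.6; per-unit burden on buyers = $12.6.
Difference: $18 vs $12.6 → market A is larger by $5.4.

Market A, by $5.4.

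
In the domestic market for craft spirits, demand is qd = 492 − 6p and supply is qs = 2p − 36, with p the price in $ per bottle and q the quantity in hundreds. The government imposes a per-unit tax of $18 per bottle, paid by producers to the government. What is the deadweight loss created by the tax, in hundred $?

Before the tax: set 492 − 6p = 2p − 36 → p* = $66, q* = 96.
With the tax collected from producers, supply shifts: qs = 2(p − 18) − 36.
New equilibrium: buyers pay $70.5, producers receive $52.5, q = 69. (Wedge: pb − ps = 18.)
Quantity falls by |ΔQ| = |96 − 69| = 27.
DWL = ½ · t · |ΔQ| = ½ · 18 · 27 = $243.

Deadweight loss = $243 hundred.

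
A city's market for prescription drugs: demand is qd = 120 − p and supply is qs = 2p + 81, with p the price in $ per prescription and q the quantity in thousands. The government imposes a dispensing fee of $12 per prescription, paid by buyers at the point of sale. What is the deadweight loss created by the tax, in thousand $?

Without the tax, 120 − p = 2p + 81 gives 3p = 39, so p* = $13 and q* = 107.
With the tax collected from buyers, demand (in seller-price terms) shifts: qd = 120 − (p + 12).
New equilibrium: buyers pay $21, suppliers receive $9, q = 99. (Wedge: pb − ps = 12.)
Quantity falls by |ΔQ| = |107 − 99| = 8.
DWL = ½ · t · |ΔQ| = ½ · 12 · 8 = $48.

Deadweight loss = $48 thousand.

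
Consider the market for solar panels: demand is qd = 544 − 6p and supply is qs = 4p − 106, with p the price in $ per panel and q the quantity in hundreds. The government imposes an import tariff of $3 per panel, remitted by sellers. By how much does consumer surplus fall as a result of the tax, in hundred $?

Consumer surplus falls by $180.48 hundred.

Before the tax: set 544 − 6p = 4p − 106 → p* = $65, q* = 154.
With the tax collected from sellers, supply shifts: qs = 4(p − 3) − 106.
Solving gives q = 146.8 with buyers paying $66.2 and sellers receiving $63.2 (the $3 wedge).
ΔCS is the trapezoid between Q = 146.8 and Q = 154 of height $1.2: ½ · (154 + 146.8) · 1.2 = $180.48.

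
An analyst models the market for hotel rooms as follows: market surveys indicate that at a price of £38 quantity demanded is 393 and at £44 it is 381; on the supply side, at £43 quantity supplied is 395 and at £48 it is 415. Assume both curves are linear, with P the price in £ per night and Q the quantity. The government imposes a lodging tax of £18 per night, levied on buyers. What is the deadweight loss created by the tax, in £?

Demand slope: (381 − 393)/(44 − 38) = -2, so Qd = 469 − 2P.
Supply slope: (415 − 395)/(48 − 43) = 4, so Qs = 4P + 223.
Without the tax, 469 − 2P = 4P + 223 gives 6P = 246, so P* = £41 and Q* = 387.
With the tax collected from buyers, demand (in seller-price terms) shifts: Qd = 469 − 2(P + 18).
New equilibrium: buyers pay £53, sellers receive £35, Q = 363. (Wedge: Pb − Ps = 18.)
Quantity falls by |ΔQ| = |387 − 363| = 24.
DWL = ½ · t · |ΔQ| = ½ · 18 · 24 = £216.

Deadweight loss = £216.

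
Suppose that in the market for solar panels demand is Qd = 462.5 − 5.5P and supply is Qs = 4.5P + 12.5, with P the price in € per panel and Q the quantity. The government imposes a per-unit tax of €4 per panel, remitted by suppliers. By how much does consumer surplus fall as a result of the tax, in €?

Before the tax: set 462.5 − 5.5P = 4.5P + 12.5 → P* = €45, Q* = 215.
With the tax collected from suppliers, supply shifts: Qs = 4.5(P − 4) + 12.5.
New equilibrium: consumers pay €46.8, suppliers receive €42.8, Q = 205.1. (Wedge: Pb − Ps = 4.)
ΔCS is the trapezoid between Q = 205.1 and Q = 215 of height €1.8: ½ · (215 + 205.1) · 1.8 = €378.09.

Consumer surplus falls by €378.09.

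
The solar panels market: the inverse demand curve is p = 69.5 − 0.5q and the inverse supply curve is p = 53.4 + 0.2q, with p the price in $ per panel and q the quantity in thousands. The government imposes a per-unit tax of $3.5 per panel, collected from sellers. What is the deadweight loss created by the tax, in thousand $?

Deadweight loss = $8.75 thousand.

Inverting to q(p) form: qd = 139 − 2p; qs = 5p − 267.
Before the tax: set 139 − 2p = 5p − 267 → p* = $58, q* = 23.
With the tax collected from sellers, supply shifts: qs = 5(p − 3.5) − 267.
Solving gives q = 18 with buyers paying $60.5 and sellers receiving $57 (the $3.5 wedge).
Quantity falls by |ΔQ| = |23 − 18| = 5.
DWL = ½ · t · |ΔQ| = ½ · 3.5 · 5 = $8.75.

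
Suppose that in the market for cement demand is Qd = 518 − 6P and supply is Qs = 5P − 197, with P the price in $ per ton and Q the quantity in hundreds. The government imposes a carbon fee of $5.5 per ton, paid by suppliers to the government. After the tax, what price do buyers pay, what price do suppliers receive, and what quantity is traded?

Buyers pay $67.5; suppliers receive $62; quantity = 113.

Before the tax: set 518 − 6P = 5P − 197 → P* = $65, Q* = 128.
With the tax collected from suppliers, supply shifts: Qs = 5(P − 5.5) − 197.
Solving gives Q = 113 with buyers paying $67.5 and suppliers receiving $62 (the $5.5 wedge).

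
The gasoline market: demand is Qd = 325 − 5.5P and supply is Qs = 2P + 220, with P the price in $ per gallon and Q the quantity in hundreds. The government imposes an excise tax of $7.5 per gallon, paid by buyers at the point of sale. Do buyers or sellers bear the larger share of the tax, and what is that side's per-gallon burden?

Without the tax, 325 − 5.5P = 2P + 220 gives 7.5P = 105, so P* = $14 and Q* = 248.
With the tax collected from buyers, demand (in seller-price terms) shifts: Qd = 325 − 5.5(P + 7.5).
New equilibrium: buyers pay $16, sellers receive $8.5, Q = 237. (Wedge: Pb − Ps = 7.5.)
Per-gallon burden: buyers $2, sellers $5.5.
Sellers take the larger share because supply is less price-elastic here (demand slope 5.5 vs supply slope 2).

Sellers bear the larger share: $5.5 per gallon.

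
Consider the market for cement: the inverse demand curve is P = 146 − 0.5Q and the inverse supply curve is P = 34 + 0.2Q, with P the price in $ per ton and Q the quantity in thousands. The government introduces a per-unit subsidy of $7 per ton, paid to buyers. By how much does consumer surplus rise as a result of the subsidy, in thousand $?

Inverting to Q(P) form: Qd = 292 − 2P; Qs = 5P − 170.
Without the subsidy, 292 − 2P = 5P − 170 gives 7P = 462, so P* = $66 and Q* = 160.
With a per-unit subsidy paid to buyers, each effectively pays P − 7, so demand becomes Qd = 292 − 2(P − 7).
New equilibrium: buyers pay $61, sellers receive $68, Q = 170. (Wedge: Pb − Ps = −7.)
ΔCS is the trapezoid between Q = 170 and Q = 160 of height $5: ½ · (160 + 170) · 5 = $825.

Consumer surplus rises by $825 thousand.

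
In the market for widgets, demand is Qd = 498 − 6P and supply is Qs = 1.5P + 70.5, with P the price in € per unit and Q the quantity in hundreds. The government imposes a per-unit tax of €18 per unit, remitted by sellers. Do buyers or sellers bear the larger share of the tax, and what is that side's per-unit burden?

Without the tax, 498 − 6P = 1.5P + 70.5 gives 7.5P = 427.5, so P* = €57 and Q* = 156.
With the tax collected from sellers, supply shifts: Qs = 1.5(P − 18) + 70.5.
New equilibrium: buyers pay €60.6, sellers receive €42.6, Q = 134.4. (Wedge: Pb − Ps = 18.)
Per-unit burden: buyers €3.6, sellers €14.4.
Sellers take the larger share because supply is less price-elastic here (demand slope 6 vs supply slope 1.5).
The less price-elastic side of the market bears the larger share of a per-unit tax.

Sellers bear the larger share: €14.4 per unit.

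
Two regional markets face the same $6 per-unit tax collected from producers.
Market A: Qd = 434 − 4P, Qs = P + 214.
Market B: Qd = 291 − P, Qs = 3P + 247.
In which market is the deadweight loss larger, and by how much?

Market A, by $0.9.

Market A: pre-tax P* = $44, Q* = 258; post-tax Q = 253.2; deadweight loss = $14.4.
Market B: pre-tax P* = $11, Q* = 280; post-tax Q = 275.5; deadweight loss = $13.5.
Difference: $14.4 vs $13.5 → market A is larger by $0.9.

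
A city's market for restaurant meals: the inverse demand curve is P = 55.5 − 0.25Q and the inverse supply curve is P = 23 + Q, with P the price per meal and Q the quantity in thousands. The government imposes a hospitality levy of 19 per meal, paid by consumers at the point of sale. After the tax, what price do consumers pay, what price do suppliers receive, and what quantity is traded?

Rewrite in direct form: Qd = 222 − 4P and Qs = P − 23.
Without the tax, 222 − 4P = P − 23 gives 5P = 245, so P* = 49 and Q* = 26.
With the tax collected from consumers, demand (in seller-price terms) shifts: Qd = 222 − 4(P + 19).
New equilibrium: consumers pay 52.8, suppliers receive 33.8, Q = 10.8. (Wedge: Pb − Ps = 19.)
The less price-elastic side of the market bears the larger share of a per-unit tax.

Consumers pay 52.8; suppliers receive 33.8; quantity = 10.8.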